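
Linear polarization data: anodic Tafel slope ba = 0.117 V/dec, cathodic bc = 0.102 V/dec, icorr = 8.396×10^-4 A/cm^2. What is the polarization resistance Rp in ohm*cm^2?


Apply the Stern-Geary equation: Rp = ba*bc / (2.303*icorr*(ba+bc))
ba*bc = 0.117*0.102 = 0.011934
ba+bc = 0.219; 2.303*icorr*(ba+bc) = 2.303*8.396×10^-4*0.219 = 4.2345814×10^-4
Rp = 0.011934 / 4.2345814×10^-4 = 28.2 ohm*cm^2

28.2 ohm*cm^2


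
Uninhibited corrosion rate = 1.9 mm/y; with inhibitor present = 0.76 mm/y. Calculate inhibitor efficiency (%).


Apply the inhibitor-efficiency definition: IE = (CR_blank − CR_inh)/CR_blank × 100
IE = (1.9 − 0.76) / 1.9 × 100
IE = 1.14 / 1.9 × 100 = 60.0 %

60.0 %


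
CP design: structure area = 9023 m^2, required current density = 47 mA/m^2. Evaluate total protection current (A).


I = area * current density, then convert mA → A (÷1000)
I = 9023 * 47 / 1000 = 424.08 A

424.08 A


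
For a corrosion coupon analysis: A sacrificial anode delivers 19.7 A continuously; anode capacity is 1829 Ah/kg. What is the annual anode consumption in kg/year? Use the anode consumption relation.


Annual consumption = current * hours per year / capacity
Rate = 19.7 * 8760 / 1829 = 94.4 kg/year

94.4 kg/year


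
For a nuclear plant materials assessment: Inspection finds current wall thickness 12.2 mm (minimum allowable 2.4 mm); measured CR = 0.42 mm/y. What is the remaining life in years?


Apply the remaining-life relation: RL = (t_current − t_min) / CR
RL = (12.2 − 2.4) / 0.42 = 9.8 / 0.42 = 23.3 years

23.3 years


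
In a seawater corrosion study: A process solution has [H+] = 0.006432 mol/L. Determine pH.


pH = −log10[H+]
pH = −log10(0.006432) = 2.19

2.19


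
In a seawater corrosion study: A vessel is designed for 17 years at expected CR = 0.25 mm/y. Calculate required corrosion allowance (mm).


Corrosion allowance = CR × design life
CA = 0.25 * 17 = 4.25 mm

4.25 mm


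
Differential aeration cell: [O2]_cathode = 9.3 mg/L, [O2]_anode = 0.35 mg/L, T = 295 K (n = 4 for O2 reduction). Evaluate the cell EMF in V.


Apply the Nernst concentration-cell relation: E = (RT/nF)*ln(C_cathode/C_anode)
RT/nF = 8.314*295/(4*96485) = 0.00635495 V
ln(9.3/0.35) = 3.27984
E = 0.00635495 * 3.27984 = 0.02084 V

0.02084 V


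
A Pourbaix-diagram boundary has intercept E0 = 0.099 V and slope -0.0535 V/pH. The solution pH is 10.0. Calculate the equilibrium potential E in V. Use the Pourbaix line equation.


Apply the Pourbaix line equation: E = E0 + slope*pH
E = 0.099 + (-0.0535)*10.0 = 0.099 + (-0.535) = -0.436 V
Rounded to 4 decimal places: E = -0.4360 V

-0.4360 V


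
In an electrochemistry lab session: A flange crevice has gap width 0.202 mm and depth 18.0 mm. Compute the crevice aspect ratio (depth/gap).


Aspect ratio = depth / gap
Ratio = 18.0 / 0.202 = 89.1

89.1


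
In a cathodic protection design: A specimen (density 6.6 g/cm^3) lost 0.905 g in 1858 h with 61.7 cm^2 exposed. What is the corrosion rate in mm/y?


Apply the mm/y weight-loss relation: CR = 87600 * W / (D * A * T)
Numerator: 87600 * 0.905 = 79278.0
Denominator: 6.6 * 61.7 * 1858 = 756614.76
CR = 79278.0 / 756614.76 = 0.10478 mm/y

0.10478 mm/y


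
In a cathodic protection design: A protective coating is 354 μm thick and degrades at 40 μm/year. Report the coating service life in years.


Service life = thickness / degradation rate
Life = 354 / 40 = 8.9 years

8.9 years


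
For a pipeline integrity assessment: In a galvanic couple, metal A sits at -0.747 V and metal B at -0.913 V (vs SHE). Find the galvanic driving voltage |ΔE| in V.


Driving voltage is the absolute potential difference.
|ΔE| = |-0.747 − (-0.913)| = 0.166 V

0.166 V


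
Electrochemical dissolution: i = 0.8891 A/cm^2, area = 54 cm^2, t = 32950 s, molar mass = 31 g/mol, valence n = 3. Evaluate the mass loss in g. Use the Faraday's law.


Apply Faraday's law: m = i*A*t*M / (n*F)
Total charge passed Q = i*A*t = 0.8891*54*32950 = 1581975.63 C
m = Q*M/(n*F) = 1581975.63*31/(3*96485) = 169.426 g

169.426 g


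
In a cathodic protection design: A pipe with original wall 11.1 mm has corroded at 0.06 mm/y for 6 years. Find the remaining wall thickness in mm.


Remaining wall = original − CR × time
t = 11.1 − 0.06*6 = 11.1 − 0.36 = 10.74 mm

10.74 mm


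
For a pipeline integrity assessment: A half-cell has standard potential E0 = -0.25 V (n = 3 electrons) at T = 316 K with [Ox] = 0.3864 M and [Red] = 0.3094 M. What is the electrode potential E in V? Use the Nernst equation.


Apply the Nernst equation: E = E0 + (RT/nF)*ln([Ox]/[Red])
Step 1: RT/nF = 8.314*316/(3*96485) = 0.00907645 V
Step 2: [Ox]/[Red] = 0.3864/0.3094 = 1.248869
Step 3: ln(1.248869) = 0.222238
Step 4: correction = 0.00907645 * 0.222238 = 0.002 V
E = -0.25 + 0.002 = -0.248 V

-0.248 V


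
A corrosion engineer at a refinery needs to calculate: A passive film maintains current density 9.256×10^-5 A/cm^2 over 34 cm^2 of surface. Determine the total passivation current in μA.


I = i_pass * A, then convert A → μA (×10^6)
I = 9.256×10^-5 * 34 * 10^6 = 3147.04 μA

3147.04 μA


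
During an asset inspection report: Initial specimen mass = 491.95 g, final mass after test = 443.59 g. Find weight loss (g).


Weight loss = initial − final
WL = 491.95 − 443.59 = 48.36 g

48.36 g


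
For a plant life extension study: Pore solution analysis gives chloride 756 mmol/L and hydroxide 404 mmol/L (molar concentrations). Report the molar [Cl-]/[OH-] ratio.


Threshold parameter = [Cl-] / [OH-] (molar basis; both in mmol/L, so units cancel)
Ratio = 756 / 404 = 1.87

1.87


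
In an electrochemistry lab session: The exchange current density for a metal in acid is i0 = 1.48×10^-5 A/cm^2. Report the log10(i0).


i0 = 1.48×10^-5 A/cm^2
log10(i0) = -4.83

-4.83


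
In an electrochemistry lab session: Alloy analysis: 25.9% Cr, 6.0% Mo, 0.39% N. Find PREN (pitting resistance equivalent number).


Apply the PREN formula: PREN = Cr + 3.3*Mo + 16*N
PREN = 25.9 + 3.3*6.0 + 16*0.39
PREN = 25.9 + 19.8 + 6.24 = 51.94

51.94


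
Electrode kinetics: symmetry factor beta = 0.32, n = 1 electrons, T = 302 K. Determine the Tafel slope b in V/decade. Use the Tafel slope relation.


Apply the Tafel slope relation: b = 2.303*R*T/(beta*n*F)
Numerator: 2.303 * 8.314 * 302 = 5782.44
Denominator: 0.32 * 1 * 96485 = 30875.2
b = 5782.44 / 30875.2 = 0.187 V/decade

0.187 V/decade


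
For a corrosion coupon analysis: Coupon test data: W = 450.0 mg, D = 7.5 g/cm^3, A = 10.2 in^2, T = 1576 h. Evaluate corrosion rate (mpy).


Apply the mpy weight-loss relation: CR = 534 * W / (D * A * T)
Numerator: 534 * 450.0 = 240300.0
Denominator: 7.5 * 10.2 * 1576 = 120564.0
CR = 240300.0 / 120564.0 = 1.9931 mpy

1.9931 mpy


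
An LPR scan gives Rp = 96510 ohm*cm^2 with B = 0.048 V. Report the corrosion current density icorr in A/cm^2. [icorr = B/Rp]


Apply the Stern-Geary relation: icorr = B / Rp
icorr = 0.048 / 96510 = 4.974×10^-7 A/cm^2

4.974×10^-7 A/cm^2


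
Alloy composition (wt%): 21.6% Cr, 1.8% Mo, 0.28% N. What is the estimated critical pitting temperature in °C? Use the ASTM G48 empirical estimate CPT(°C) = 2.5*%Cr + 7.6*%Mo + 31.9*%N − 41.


Apply the ASTM G48 empirical CPT estimate: CPT(°C) = 2.5*%Cr + 7.6*%Mo + 31.9*%N − 41
2.5*21.6 = 54; 7.6*1.8 = 13.68; 31.9*0.28 = 8.932
CPT = 54 + 13.68 + 8.932 − 41 = 35.612 °C
Rounded to 0.1 °C: CPT ≈ 35.6 °C

35.6 °C


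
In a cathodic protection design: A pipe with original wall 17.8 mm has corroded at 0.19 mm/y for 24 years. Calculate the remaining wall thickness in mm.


Remaining wall = original − CR × time
t = 17.8 − 0.19*24 = 17.8 − 4.56 = 13.24 mm

13.24 mm


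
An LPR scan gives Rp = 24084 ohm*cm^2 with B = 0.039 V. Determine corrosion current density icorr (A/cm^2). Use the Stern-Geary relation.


Apply the Stern-Geary relation: icorr = B / Rp
icorr = 0.039 / 24084 = 1.619×10^-6 A/cm^2

1.619×10^-6 A/cm^2


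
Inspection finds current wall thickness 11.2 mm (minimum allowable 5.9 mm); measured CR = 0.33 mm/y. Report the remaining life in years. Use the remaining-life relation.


Apply the remaining-life relation: RL = (t_current − t_min) / CR
RL = (11.2 − 5.9) / 0.33 = 5.3 / 0.33 = 16.1 years

16.1 years


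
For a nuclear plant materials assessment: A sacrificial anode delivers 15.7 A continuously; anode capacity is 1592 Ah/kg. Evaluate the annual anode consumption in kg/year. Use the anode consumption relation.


Annual consumption = current * hours per year / capacity
Rate = 15.7 * 8760 / 1592 = 86.4 kg/year

86.4 kg/year


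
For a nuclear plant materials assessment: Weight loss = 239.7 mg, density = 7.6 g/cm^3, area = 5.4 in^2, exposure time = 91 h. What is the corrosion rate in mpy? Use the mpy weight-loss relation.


Apply the mpy weight-loss relation: CR = 534 * W / (D * A * T)
Numerator: 534 * 239.7 = 127999.8
Denominator: 7.6 * 5.4 * 91 = 3734.64
CR = 127999.8 / 3734.64 = 34.274 mpy

34.274 mpy


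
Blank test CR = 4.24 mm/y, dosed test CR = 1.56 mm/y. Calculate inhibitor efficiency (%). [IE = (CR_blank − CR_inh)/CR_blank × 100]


Apply the inhibitor-efficiency definition: IE = (CR_blank − CR_inh)/CR_blank × 100
IE = (4.24 − 1.56) / 4.24 × 100
IE = 2.68 / 4.24 × 100 = 63.2 %

63.2 %


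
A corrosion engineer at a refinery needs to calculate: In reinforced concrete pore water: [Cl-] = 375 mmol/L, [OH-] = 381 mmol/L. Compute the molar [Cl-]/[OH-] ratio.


Threshold parameter = [Cl-] / [OH-] (molar basis; both in mmol/L, so units cancel)
Ratio = 375 / 381 = 0.98

0.98


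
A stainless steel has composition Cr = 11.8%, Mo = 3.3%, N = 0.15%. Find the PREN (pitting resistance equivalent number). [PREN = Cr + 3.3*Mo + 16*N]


Apply the PREN formula: PREN = Cr + 3.3*Mo + 16*N
PREN = 11.8 + 3.3*3.3 + 16*0.15
PREN = 11.8 + 10.89 + 2.4 = 25.09

25.09


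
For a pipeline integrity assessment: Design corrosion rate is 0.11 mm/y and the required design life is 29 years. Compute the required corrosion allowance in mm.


Corrosion allowance = CR × design life
CA = 0.11 * 29 = 3.19 mm

3.19 mm


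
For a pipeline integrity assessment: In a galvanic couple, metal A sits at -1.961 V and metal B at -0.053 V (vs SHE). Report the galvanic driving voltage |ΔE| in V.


Driving voltage is the absolute potential difference.
|ΔE| = |-1.961 − (-0.053)| = 1.908 V

1.908 V


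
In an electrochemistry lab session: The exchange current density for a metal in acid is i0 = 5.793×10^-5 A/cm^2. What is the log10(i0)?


i0 = 5.793×10^-5 A/cm^2
log10(i0) = -4.237

-4.237


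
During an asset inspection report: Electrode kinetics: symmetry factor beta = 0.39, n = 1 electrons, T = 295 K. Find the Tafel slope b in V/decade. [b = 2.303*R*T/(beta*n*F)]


Apply the Tafel slope relation: b = 2.303*R*T/(beta*n*F)
Numerator: 2.303 * 8.314 * 295 = 5648.41
Denominator: 0.39 * 1 * 96485 = 37629.15
b = 5648.41 / 37629.15 = 0.1501 V/decade

0.1501 V/decade


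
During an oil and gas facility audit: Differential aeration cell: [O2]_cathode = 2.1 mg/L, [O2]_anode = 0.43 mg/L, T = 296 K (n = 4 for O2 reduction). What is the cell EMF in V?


Apply the Nernst concentration-cell relation: E = (RT/nF)*ln(C_cathode/C_anode)
RT/nF = 8.314*296/(4*96485) = 0.00637649 V
ln(2.1/0.43) = 1.58591
E = 0.00637649 * 1.58591 = 0.01011 V

0.01011 V


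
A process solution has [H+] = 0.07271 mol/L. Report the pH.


pH = −log10[H+]
pH = −log10(0.07271) = 1.14

1.14


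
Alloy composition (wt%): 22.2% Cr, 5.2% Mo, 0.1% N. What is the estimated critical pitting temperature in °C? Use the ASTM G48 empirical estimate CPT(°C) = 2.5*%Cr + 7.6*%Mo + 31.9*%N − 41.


Apply the ASTM G48 empirical CPT estimate: CPT(°C) = 2.5*%Cr + 7.6*%Mo + 31.9*%N − 41
2.5*22.2 = 55.5; 7.6*5.2 = 39.52; 31.9*0.1 = 3.19
CPT = 55.5 + 39.52 + 3.19 − 41 = 57.21 °C
Rounded to 0.1 °C: CPT ≈ 57.2 °C

57.2 °C


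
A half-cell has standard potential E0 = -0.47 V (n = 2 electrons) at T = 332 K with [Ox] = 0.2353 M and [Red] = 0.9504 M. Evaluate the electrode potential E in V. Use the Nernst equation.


Apply the Nernst equation: E = E0 + (RT/nF)*ln([Ox]/[Red])
Step 1: RT/nF = 8.314*332/(2*96485) = 0.01430403 V
Step 2: [Ox]/[Red] = 0.2353/0.9504 = 0.24758
Step 3: ln(0.24758) = -1.396022
Step 4: correction = 0.01430403 * -1.396022 = -0.02 V
E = -0.47 + -0.02 = -0.49 V

-0.49 V


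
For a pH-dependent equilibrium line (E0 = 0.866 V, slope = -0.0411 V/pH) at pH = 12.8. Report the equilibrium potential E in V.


Apply the Pourbaix line equation: E = E0 + slope*pH
E = 0.866 + (-0.0411)*12.8 = 0.866 + (-0.52608) = 0.33992 V
Rounded to 4 decimal places: E = 0.3399 V

0.3399 V


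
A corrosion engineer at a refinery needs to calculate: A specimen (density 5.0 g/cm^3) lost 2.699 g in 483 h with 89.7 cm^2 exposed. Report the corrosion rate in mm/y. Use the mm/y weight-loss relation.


Apply the mm/y weight-loss relation: CR = 87600 * W / (D * A * T)
Numerator: 87600 * 2.699 = 236432.4
Denominator: 5.0 * 89.7 * 483 = 216625.5
CR = 236432.4 / 216625.5 = 1.0914 mm/y

1.0914 mm/y


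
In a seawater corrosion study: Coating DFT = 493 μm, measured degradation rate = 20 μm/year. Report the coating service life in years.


Service life = thickness / degradation rate
Life = 493 / 20 = 24.7 years

24.7 years


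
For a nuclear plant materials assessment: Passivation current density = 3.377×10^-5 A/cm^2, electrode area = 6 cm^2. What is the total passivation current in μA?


I = i_pass * A, then convert A → μA (×10^6)
I = 3.377×10^-5 * 6 * 10^6 = 202.62 μA

202.62 μA


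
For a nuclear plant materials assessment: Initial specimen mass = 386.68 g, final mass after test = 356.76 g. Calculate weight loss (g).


Weight loss = initial − final
WL = 386.68 − 356.76 = 29.92 g

29.92 g


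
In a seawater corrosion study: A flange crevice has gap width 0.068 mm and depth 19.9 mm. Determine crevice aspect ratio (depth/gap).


Aspect ratio = depth / gap
Ratio = 19.9 / 0.068 = 292.6

292.6


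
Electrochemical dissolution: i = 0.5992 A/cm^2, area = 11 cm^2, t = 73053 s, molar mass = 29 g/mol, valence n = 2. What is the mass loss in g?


Apply Faraday's law: m = i*A*t*M / (n*F)
Total charge passed Q = i*A*t = 0.5992*11*73053 = 481506.9336 C
m = Q*M/(n*F) = 481506.9336*29/(2*96485) = 72.36203 g

72.36203 g


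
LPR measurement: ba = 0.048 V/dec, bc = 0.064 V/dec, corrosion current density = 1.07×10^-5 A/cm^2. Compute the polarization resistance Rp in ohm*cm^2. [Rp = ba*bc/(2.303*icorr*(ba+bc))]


Apply the Stern-Geary equation: Rp = ba*bc / (2.303*icorr*(ba+bc))
ba*bc = 0.048*0.064 = 0.003072
ba+bc = 0.112; 2.303*icorr*(ba+bc) = 2.303*1.07×10^-5*0.112 = 2.7599152×10^-6
Rp = 0.003072 / 2.7599152×10^-6 = 1113.1 ohm*cm^2

1113.1 ohm*cm^2


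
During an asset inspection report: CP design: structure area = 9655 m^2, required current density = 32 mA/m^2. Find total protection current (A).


I = area * current density, then convert mA → A (÷1000)
I = 9655 * 32 / 1000 = 308.96 A

308.96 A


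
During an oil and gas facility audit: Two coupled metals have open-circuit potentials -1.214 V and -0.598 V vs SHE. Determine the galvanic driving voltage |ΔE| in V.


Driving voltage is the absolute potential difference.
|ΔE| = |-1.214 − (-0.598)| = 0.616 V

0.616 V


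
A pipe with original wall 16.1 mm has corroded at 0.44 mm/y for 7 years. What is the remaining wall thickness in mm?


Remaining wall = original − CR × time
t = 16.1 − 0.44*7 = 16.1 − 3.08 = 13.02 mm

13.02 mm


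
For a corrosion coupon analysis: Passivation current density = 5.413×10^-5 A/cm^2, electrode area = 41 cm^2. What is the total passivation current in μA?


I = i_pass * A, then convert A → μA (×10^6)
I = 5.413×10^-5 * 41 * 10^6 = 2219.33 μA

2219.33 μA


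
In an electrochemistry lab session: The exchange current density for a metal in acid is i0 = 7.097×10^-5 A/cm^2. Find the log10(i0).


i0 = 7.097×10^-5 A/cm^2
log10(i0) = -4.149

-4.149


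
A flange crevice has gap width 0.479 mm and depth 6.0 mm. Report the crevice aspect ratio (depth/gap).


Aspect ratio = depth / gap
Ratio = 6.0 / 0.479 = 12.5

12.5


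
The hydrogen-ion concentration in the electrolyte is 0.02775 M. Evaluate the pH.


pH = −log10[H+]
pH = −log10(0.02775) = 1.56

1.56


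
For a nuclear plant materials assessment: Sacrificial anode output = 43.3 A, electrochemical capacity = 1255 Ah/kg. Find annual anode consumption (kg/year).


Annual consumption = current * hours per year / capacity
Rate = 43.3 * 8760 / 1255 = 302.2 kg/year

302.2 kg/year


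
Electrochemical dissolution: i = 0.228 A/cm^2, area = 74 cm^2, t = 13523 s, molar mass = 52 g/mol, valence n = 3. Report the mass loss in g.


Apply Faraday's law: m = i*A*t*M / (n*F)
Total charge passed Q = i*A*t = 0.228*74*13523 = 228160.056 C
m = Q*M/(n*F) = 228160.056*52/(3*96485) = 40.988 g

40.988 g


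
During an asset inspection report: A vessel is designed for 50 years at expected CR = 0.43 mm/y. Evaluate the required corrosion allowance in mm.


Corrosion allowance = CR × design life
CA = 0.43 * 50 = 21.5 mm

21.5 mm


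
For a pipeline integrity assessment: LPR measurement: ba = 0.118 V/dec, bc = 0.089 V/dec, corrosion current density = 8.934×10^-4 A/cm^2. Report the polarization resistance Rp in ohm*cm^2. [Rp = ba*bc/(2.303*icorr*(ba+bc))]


Apply the Stern-Geary equation: Rp = ba*bc / (2.303*icorr*(ba+bc))
ba*bc = 0.118*0.089 = 0.010502
ba+bc = 0.207; 2.303*icorr*(ba+bc) = 2.303*8.934×10^-4*0.207 = 4.2590254×10^-4
Rp = 0.010502 / 4.2590254×10^-4 = 24.66 ohm*cm^2

24.66 ohm*cm^2


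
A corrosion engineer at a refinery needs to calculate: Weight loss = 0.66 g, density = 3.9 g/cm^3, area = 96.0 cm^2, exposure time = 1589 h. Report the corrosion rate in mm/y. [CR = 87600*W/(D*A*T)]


Apply the mm/y weight-loss relation: CR = 87600 * W / (D * A * T)
Numerator: 87600 * 0.66 = 57816.0
Denominator: 3.9 * 96.0 * 1589 = 594921.6
CR = 57816.0 / 594921.6 = 0.0972 mm/y

0.0972 mm/y


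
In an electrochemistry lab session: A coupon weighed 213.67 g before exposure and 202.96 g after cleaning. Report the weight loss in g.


Weight loss = initial − final
WL = 213.67 − 202.96 = 10.71 g

10.71 g


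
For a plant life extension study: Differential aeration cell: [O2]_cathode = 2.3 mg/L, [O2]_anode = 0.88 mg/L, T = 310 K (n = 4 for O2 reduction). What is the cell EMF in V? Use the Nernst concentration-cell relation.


Apply the Nernst concentration-cell relation: E = (RT/nF)*ln(C_cathode/C_anode)
RT/nF = 8.314*310/(4*96485) = 0.00667808 V
ln(2.3/0.88) = 0.96074
E = 0.00667808 * 0.96074 = 0.00642 V

0.00642 V


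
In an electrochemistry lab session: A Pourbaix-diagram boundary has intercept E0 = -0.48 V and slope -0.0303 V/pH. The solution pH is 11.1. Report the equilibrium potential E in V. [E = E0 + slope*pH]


Apply the Pourbaix line equation: E = E0 + slope*pH
E = -0.48 + (-0.0303)*11.1 = -0.48 + (-0.33633) = -0.81633 V
Rounded to 4 decimal places: E = -0.8163 V

-0.8163 V


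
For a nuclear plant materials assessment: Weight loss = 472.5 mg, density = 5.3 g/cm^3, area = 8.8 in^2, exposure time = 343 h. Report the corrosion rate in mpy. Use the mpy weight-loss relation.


Apply the mpy weight-loss relation: CR = 534 * W / (D * A * T)
Numerator: 534 * 472.5 = 252315.0
Denominator: 5.3 * 8.8 * 343 = 15997.52
CR = 252315.0 / 15997.52 = 15.77213 mpy

15.77213 mpy


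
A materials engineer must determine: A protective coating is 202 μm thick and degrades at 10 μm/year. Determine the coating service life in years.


Service life = thickness / degradation rate
Life = 202 / 10 = 20.2 years

20.2 years


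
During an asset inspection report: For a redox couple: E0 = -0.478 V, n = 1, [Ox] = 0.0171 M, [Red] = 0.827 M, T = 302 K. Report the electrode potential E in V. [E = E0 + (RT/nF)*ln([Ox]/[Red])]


Apply the Nernst equation: E = E0 + (RT/nF)*ln([Ox]/[Red])
Step 1: RT/nF = 8.314*302/(1*96485) = 0.02602299 V
Step 2: [Ox]/[Red] = 0.0171/0.827 = 0.020677
Step 3: ln(0.020677) = -3.878733
Step 4: correction = 0.02602299 * -3.878733 = -0.1009 V
E = -0.478 + -0.1009 = -0.5789 V

-0.5789 V


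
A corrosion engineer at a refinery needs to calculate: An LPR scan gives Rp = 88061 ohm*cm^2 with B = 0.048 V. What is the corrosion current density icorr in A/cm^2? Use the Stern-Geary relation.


Apply the Stern-Geary relation: icorr = B / Rp
icorr = 0.048 / 88061 = 5.451×10^-7 A/cm^2

5.451×10^-7 A/cm^2


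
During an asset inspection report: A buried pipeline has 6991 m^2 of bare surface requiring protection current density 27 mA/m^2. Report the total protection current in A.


I = area * current density, then convert mA → A (÷1000)
I = 6991 * 27 / 1000 = 188.76 A

188.76 A


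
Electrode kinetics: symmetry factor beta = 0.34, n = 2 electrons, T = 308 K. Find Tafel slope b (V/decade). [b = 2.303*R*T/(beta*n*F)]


Apply the Tafel slope relation: b = 2.303*R*T/(beta*n*F)
Numerator: 2.303 * 8.314 * 308 = 5897.32
Denominator: 0.34 * 2 * 96485 = 65609.8
b = 5897.32 / 65609.8 = 0.09 V/decade

0.09 V/decade


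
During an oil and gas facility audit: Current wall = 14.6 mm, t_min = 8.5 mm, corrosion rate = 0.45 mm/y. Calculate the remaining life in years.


Apply the remaining-life relation: RL = (t_current − t_min) / CR
RL = (14.6 − 8.5) / 0.45 = 6.1 / 0.45 = 13.6 years

13.6 years


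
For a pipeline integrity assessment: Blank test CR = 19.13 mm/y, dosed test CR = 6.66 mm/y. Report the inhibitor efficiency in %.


Apply the inhibitor-efficiency definition: IE = (CR_blank − CR_inh)/CR_blank × 100
IE = (19.13 − 6.66) / 19.13 × 100
IE = 12.47 / 19.13 × 100 = 65.2 %

65.2 %


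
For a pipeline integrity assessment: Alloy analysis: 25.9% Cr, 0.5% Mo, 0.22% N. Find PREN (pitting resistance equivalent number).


Apply the PREN formula: PREN = Cr + 3.3*Mo + 16*N
PREN = 25.9 + 3.3*0.5 + 16*0.22
PREN = 25.9 + 1.65 + 3.52 = 31.07

31.07


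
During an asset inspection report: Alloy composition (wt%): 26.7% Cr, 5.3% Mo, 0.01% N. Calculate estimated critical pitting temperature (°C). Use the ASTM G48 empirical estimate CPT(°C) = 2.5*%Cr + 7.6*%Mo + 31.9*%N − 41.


Apply the ASTM G48 empirical CPT estimate: CPT(°C) = 2.5*%Cr + 7.6*%Mo + 31.9*%N − 41
2.5*26.7 = 66.75; 7.6*5.3 = 40.28; 31.9*0.01 = 0.319
CPT = 66.75 + 40.28 + 0.319 − 41 = 66.349 °C
Rounded to 0.1 °C: CPT ≈ 66.3 °C

66.3 °C


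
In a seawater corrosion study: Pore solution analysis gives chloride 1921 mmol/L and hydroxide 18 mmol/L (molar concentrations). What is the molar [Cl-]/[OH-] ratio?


Threshold parameter = [Cl-] / [OH-] (molar basis; both in mmol/L, so units cancel)
Ratio = 1921 / 18 = 106.72

106.72


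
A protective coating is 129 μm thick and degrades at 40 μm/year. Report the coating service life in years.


Service life = thickness / degradation rate
Life = 129 / 40 = 3.2 years

3.2 years


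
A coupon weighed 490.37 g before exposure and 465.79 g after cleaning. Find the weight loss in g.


Weight loss = initial − final
WL = 490.37 − 465.79 = 24.58 g

24.58 g


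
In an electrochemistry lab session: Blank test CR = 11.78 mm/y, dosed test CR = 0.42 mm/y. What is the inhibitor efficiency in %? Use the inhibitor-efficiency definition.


Apply the inhibitor-efficiency definition: IE = (CR_blank − CR_inh)/CR_blank × 100
IE = (11.78 − 0.42) / 11.78 × 100
IE = 11.36 / 11.78 × 100 = 96.4 %

96.4 %


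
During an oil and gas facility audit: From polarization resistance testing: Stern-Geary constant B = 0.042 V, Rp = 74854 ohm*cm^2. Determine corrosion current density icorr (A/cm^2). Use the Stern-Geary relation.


Apply the Stern-Geary relation: icorr = B / Rp
icorr = 0.042 / 74854 = 5.611×10^-7 A/cm^2

5.611×10^-7 A/cm^2


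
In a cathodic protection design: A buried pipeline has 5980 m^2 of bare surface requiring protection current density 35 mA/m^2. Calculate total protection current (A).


I = area * current density, then convert mA → A (÷1000)
I = 5980 * 35 / 1000 = 209.3 A

209.3 A


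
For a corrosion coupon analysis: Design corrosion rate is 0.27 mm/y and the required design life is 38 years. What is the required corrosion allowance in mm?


Corrosion allowance = CR × design life
CA = 0.27 * 38 = 10.26 mm

10.26 mm


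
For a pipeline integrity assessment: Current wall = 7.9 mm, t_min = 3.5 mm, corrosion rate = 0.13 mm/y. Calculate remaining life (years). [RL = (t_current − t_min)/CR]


Apply the remaining-life relation: RL = (t_current − t_min) / CR
RL = (7.9 − 3.5) / 0.13 = 4.4 / 0.13 = 33.8 years

33.8 years


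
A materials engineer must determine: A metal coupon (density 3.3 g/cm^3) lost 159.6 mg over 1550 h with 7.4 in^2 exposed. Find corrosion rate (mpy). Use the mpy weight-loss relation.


Apply the mpy weight-loss relation: CR = 534 * W / (D * A * T)
Numerator: 534 * 159.6 = 85226.4
Denominator: 3.3 * 7.4 * 1550 = 37851.0
CR = 85226.4 / 37851.0 = 2.2516 mpy

2.2516 mpy


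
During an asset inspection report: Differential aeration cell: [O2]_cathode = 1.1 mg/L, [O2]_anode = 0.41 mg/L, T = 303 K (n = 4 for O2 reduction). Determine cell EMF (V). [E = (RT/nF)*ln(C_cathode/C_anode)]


Apply the Nernst concentration-cell relation: E = (RT/nF)*ln(C_cathode/C_anode)
RT/nF = 8.314*303/(4*96485) = 0.00652729 V
ln(1.1/0.41) = 0.98691
E = 0.00652729 * 0.98691 = 0.00644 V

0.00644 V


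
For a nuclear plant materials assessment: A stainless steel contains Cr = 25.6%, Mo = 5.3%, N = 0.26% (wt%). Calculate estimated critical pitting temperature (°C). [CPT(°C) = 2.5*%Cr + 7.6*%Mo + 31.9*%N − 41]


Apply the ASTM G48 empirical CPT estimate: CPT(°C) = 2.5*%Cr + 7.6*%Mo + 31.9*%N − 41
2.5*25.6 = 64; 7.6*5.3 = 40.28; 31.9*0.26 = 8.294
CPT = 64 + 40.28 + 8.294 − 41 = 71.574 °C
Rounded to 0.1 °C: CPT ≈ 71.6 °C

71.6 °C


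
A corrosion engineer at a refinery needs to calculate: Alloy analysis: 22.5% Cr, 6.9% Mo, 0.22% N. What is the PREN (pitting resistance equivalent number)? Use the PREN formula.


Apply the PREN formula: PREN = Cr + 3.3*Mo + 16*N
PREN = 22.5 + 3.3*6.9 + 16*0.22
PREN = 22.5 + 22.77 + 3.52 = 48.79

48.79


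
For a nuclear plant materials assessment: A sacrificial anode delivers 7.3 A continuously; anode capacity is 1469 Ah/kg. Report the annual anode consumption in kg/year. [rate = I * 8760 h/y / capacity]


Annual consumption = current * hours per year / capacity
Rate = 7.3 * 8760 / 1469 = 43.5 kg/year

43.5 kg/year


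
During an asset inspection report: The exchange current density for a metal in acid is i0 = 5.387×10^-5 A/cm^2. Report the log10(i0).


i0 = 5.387×10^-5 A/cm^2
log10(i0) = -4.269

-4.269


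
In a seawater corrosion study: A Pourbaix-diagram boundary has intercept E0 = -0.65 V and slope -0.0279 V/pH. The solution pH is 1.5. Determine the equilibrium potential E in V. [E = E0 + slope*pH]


Apply the Pourbaix line equation: E = E0 + slope*pH
E = -0.65 + (-0.0279)*1.5 = -0.65 + (-0.04185) = -0.69185 V
Rounded to 3 decimal places: E = -0.692 V

-0.692 V


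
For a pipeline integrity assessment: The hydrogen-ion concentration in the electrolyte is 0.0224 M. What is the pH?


pH = −log10[H+]
pH = −log10(0.0224) = 1.65

1.65


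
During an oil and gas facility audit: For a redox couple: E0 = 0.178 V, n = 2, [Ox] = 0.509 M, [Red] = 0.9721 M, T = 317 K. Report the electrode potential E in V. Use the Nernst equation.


Apply the Nernst equation: E = E0 + (RT/nF)*ln([Ox]/[Red])
Step 1: RT/nF = 8.314*317/(2*96485) = 0.01365776 V
Step 2: [Ox]/[Red] = 0.509/0.9721 = 0.523609
Step 3: ln(0.523609) = -0.64701
Step 4: correction = 0.01365776 * -0.64701 = -0.009 V
E = 0.178 + -0.009 = 0.169 V

0.169 V


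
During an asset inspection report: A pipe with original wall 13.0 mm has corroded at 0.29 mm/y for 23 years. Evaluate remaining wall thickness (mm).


Remaining wall = original − CR × time
t = 13.0 − 0.29*23 = 13.0 − 6.67 = 6.33 mm

6.33 mm


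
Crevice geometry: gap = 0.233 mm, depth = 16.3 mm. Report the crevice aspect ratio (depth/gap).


Aspect ratio = depth / gap
Ratio = 16.3 / 0.233 = 70.0

70.0


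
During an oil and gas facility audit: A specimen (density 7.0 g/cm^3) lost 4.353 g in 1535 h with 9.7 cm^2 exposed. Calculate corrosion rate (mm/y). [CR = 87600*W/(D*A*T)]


Apply the mm/y weight-loss relation: CR = 87600 * W / (D * A * T)
Numerator: 87600 * 4.353 = 381322.8
Denominator: 7.0 * 9.7 * 1535 = 104226.5
CR = 381322.8 / 104226.5 = 3.6586 mm/y

3.6586 mm/y


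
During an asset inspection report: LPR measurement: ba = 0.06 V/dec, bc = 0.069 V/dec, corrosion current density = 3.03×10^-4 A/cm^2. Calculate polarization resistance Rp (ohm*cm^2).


Apply the Stern-Geary equation: Rp = ba*bc / (2.303*icorr*(ba+bc))
ba*bc = 0.06*0.069 = 0.00414
ba+bc = 0.129; 2.303*icorr*(ba+bc) = 2.303*3.03×10^-4*0.129 = 9.0017361×10^-5
Rp = 0.00414 / 9.0017361×10^-5 = 45.99 ohm*cm^2

45.99 ohm*cm^2


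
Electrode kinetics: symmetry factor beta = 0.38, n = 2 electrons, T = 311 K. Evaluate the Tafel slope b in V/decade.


Apply the Tafel slope relation: b = 2.303*R*T/(beta*n*F)
Numerator: 2.303 * 8.314 * 311 = 5954.76
Denominator: 0.38 * 2 * 96485 = 73328.6
b = 5954.76 / 73328.6 = 0.0812 V/decade

0.0812 V/decade


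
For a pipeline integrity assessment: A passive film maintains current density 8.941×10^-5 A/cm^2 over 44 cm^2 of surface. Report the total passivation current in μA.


I = i_pass * A, then convert A → μA (×10^6)
I = 8.941×10^-5 * 44 * 10^6 = 3934.04 μA

3934.04 μA


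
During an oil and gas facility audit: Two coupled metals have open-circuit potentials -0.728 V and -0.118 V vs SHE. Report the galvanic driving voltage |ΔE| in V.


Driving voltage is the absolute potential difference.
|ΔE| = |-0.728 − (-0.118)| = 0.61 V

0.61 V


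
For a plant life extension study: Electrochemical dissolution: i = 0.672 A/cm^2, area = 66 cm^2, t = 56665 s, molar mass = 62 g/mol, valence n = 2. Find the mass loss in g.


Apply Faraday's law: m = i*A*t*M / (n*F)
Total charge passed Q = i*A*t = 0.672*66*56665 = 2513206.08 C
m = Q*M/(n*F) = 2513206.08*62/(2*96485) = 807.47669 g

807.47669 g


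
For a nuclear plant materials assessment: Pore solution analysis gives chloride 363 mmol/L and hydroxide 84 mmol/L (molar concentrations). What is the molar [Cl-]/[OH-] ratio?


Threshold parameter = [Cl-] / [OH-] (molar basis; both in mmol/L, so units cancel)
Ratio = 363 / 84 = 4.32

4.32


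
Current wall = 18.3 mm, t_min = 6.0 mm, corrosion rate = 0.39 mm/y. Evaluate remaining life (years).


Apply the remaining-life relation: RL = (t_current − t_min) / CR
RL = (18.3 − 6.0) / 0.39 = 12.3 / 0.39 = 31.5 years

31.5 years


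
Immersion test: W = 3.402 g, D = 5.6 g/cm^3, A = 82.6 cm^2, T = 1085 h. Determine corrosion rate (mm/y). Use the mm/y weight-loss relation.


Apply the mm/y weight-loss relation: CR = 87600 * W / (D * A * T)
Numerator: 87600 * 3.402 = 298015.2
Denominator: 5.6 * 82.6 * 1085 = 501877.6
CR = 298015.2 / 501877.6 = 0.593801 mm/y

0.593801 mm/y


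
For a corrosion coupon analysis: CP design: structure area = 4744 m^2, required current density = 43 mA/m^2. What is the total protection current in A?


I = area * current density, then convert mA → A (÷1000)
I = 4744 * 43 / 1000 = 203.99 A

203.99 A


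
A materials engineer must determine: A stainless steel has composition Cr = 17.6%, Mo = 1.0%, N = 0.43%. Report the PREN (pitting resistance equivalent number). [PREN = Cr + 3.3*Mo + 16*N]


Apply the PREN formula: PREN = Cr + 3.3*Mo + 16*N
PREN = 17.6 + 3.3*1.0 + 16*0.43
PREN = 17.6 + 3.3 + 6.88 = 27.78

27.78


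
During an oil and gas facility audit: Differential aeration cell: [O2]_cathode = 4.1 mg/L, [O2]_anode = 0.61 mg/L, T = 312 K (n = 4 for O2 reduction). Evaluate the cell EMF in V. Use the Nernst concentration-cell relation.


Apply the Nernst concentration-cell relation: E = (RT/nF)*ln(C_cathode/C_anode)
RT/nF = 8.314*312/(4*96485) = 0.00672117 V
ln(4.1/0.61) = 1.90528
E = 0.00672117 * 1.90528 = 0.01281 V

0.01281 V


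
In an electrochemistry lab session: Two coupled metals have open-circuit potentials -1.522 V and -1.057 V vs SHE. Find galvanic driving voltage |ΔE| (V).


Driving voltage is the absolute potential difference.
|ΔE| = |-1.522 − (-1.057)| = 0.465 V

0.465 V


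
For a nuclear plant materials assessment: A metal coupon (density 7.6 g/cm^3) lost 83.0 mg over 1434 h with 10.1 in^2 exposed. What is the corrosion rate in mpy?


Apply the mpy weight-loss relation: CR = 534 * W / (D * A * T)
Numerator: 534 * 83.0 = 44322.0
Denominator: 7.6 * 10.1 * 1434 = 110073.84
CR = 44322.0 / 110073.84 = 0.4027 mpy

0.4027 mpy


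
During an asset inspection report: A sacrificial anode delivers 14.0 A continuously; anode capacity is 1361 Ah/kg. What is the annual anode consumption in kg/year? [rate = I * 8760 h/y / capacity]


Annual consumption = current * hours per year / capacity
Rate = 14.0 * 8760 / 1361 = 90.1 kg/year

90.1 kg/year


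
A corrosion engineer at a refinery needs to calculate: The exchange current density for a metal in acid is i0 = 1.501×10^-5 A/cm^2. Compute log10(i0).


i0 = 1.501×10^-5 A/cm^2
log10(i0) = -4.824

-4.824


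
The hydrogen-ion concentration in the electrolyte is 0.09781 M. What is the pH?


pH = −log10[H+]
pH = −log10(0.09781) = 1.01

1.01


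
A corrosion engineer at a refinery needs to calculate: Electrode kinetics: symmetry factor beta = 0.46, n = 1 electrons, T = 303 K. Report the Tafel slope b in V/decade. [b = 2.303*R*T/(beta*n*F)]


Apply the Tafel slope relation: b = 2.303*R*T/(beta*n*F)
Numerator: 2.303 * 8.314 * 303 = 5801.58
Denominator: 0.46 * 1 * 96485 = 44383.1
b = 5801.58 / 44383.1 = 0.131 V/decade

0.131 V/decade


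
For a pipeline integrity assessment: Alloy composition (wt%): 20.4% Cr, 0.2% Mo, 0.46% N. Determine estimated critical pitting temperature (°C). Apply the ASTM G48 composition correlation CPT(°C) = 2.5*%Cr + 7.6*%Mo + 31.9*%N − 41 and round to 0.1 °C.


Apply the ASTM G48 empirical CPT estimate: CPT(°C) = 2.5*%Cr + 7.6*%Mo + 31.9*%N − 41
2.5*20.4 = 51; 7.6*0.2 = 1.52; 31.9*0.46 = 14.674
CPT = 51 + 1.52 + 14.674 − 41 = 26.194 °C
Rounded to 0.1 °C: CPT ≈ 26.2 °C

26.2 °C


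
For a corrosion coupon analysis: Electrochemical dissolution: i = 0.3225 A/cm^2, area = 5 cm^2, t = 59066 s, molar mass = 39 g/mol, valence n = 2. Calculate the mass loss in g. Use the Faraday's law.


Apply Faraday's law: m = i*A*t*M / (n*F)
Total charge passed Q = i*A*t = 0.3225*5*59066 = 95243.925 C
m = Q*M/(n*F) = 95243.925*39/(2*96485) = 19.249 g

19.249 g


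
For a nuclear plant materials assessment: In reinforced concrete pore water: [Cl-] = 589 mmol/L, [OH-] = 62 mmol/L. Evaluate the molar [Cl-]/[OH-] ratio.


Threshold parameter = [Cl-] / [OH-] (molar basis; both in mmol/L, so units cancel)
Ratio = 589 / 62 = 9.5

9.5


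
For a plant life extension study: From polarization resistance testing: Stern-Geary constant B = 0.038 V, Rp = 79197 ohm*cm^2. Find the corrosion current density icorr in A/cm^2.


Apply the Stern-Geary relation: icorr = B / Rp
icorr = 0.038 / 79197 = 4.798×10^-7 A/cm^2

4.798×10^-7 A/cm^2


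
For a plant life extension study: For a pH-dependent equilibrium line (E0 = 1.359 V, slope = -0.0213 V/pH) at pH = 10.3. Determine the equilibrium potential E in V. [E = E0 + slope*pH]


Apply the Pourbaix line equation: E = E0 + slope*pH
E = 1.359 + (-0.0213)*10.3 = 1.359 + (-0.21939) = 1.13961 V
Rounded to 3 decimal places: E = 1.140 V

1.140 V


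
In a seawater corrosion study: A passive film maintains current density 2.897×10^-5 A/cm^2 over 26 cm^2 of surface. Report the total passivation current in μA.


I = i_pass * A, then convert A → μA (×10^6)
I = 2.897×10^-5 * 26 * 10^6 = 753.22 μA

753.22 μA


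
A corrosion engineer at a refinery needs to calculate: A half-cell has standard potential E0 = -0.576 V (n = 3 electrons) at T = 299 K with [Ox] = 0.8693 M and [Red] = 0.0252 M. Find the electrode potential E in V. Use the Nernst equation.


Apply the Nernst equation: E = E0 + (RT/nF)*ln([Ox]/[Red])
Step 1: RT/nF = 8.314*299/(3*96485) = 0.00858816 V
Step 2: [Ox]/[Red] = 0.8693/0.0252 = 34.496032
Step 3: ln(34.496032) = 3.540844
Step 4: correction = 0.00858816 * 3.540844 = 0.03 V
E = -0.576 + 0.03 = -0.546 V

-0.546 V


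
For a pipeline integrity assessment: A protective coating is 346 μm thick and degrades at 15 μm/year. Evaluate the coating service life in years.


Service life = thickness / degradation rate
Life = 346 / 15 = 23.1 years

23.1 years


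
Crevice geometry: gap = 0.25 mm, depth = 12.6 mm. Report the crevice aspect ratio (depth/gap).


Aspect ratio = depth / gap
Ratio = 12.6 / 0.25 = 50.4

50.4


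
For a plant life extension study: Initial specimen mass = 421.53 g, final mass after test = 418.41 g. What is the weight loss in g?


Weight loss = initial − final
WL = 421.53 − 418.41 = 3.12 g

3.12 g


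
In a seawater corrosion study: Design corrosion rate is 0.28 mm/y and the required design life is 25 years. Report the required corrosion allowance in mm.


Corrosion allowance = CR × design life
CA = 0.28 * 25 = 7.0 mm

7.0 mm


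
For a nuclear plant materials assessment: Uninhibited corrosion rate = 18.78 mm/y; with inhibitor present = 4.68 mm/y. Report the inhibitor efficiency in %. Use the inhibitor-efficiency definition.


Apply the inhibitor-efficiency definition: IE = (CR_blank − CR_inh)/CR_blank × 100
IE = (18.78 − 4.68) / 18.78 × 100
IE = 14.1 / 18.78 × 100 = 75.1 %

75.1 %


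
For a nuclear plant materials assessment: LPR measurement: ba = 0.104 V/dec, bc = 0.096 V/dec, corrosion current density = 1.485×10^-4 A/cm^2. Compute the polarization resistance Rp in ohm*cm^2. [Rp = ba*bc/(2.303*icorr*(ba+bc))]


Apply the Stern-Geary equation: Rp = ba*bc / (2.303*icorr*(ba+bc))
ba*bc = 0.104*0.096 = 0.009984
ba+bc = 0.2; 2.303*icorr*(ba+bc) = 2.303*1.485×10^-4*0.2 = 6.83991×10^-5
Rp = 0.009984 / 6.83991×10^-5 = 145.97 ohm*cm^2

145.97 ohm*cm^2


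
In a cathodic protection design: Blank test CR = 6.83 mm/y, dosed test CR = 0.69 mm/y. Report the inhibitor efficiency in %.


Apply the inhibitor-efficiency definition: IE = (CR_blank − CR_inh)/CR_blank × 100
IE = (6.83 − 0.69) / 6.83 × 100
IE = 6.14 / 6.83 × 100 = 89.9 %

89.9 %


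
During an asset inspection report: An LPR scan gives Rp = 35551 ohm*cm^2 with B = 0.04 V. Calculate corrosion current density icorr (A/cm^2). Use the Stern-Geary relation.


Apply the Stern-Geary relation: icorr = B / Rp
icorr = 0.04 / 35551 = 1.125×10^-6 A/cm^2

1.125×10^-6 A/cm^2


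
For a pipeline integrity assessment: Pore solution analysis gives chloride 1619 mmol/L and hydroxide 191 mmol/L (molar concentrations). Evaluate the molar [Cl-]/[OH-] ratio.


Threshold parameter = [Cl-] / [OH-] (molar basis; both in mmol/L, so units cancel)
Ratio = 1619 / 191 = 8.48

8.48


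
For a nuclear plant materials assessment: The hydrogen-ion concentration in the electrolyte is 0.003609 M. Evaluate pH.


pH = −log10[H+]
pH = −log10(0.003609) = 2.44

2.44


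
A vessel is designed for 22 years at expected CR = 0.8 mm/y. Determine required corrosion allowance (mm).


Corrosion allowance = CR × design life
CA = 0.8 * 22 = 17.6 mm

17.6 mm


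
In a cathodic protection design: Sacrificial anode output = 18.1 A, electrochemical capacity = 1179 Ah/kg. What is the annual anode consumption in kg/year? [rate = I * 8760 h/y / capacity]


Annual consumption = current * hours per year / capacity
Rate = 18.1 * 8760 / 1179 = 134.5 kg/year

134.5 kg/year
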